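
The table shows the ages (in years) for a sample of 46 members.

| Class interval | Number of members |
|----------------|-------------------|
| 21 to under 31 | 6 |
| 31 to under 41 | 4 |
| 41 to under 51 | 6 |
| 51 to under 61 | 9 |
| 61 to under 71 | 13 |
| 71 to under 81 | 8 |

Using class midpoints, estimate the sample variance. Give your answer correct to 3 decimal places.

268.454

Midpoints: 26, 36, 46, 56, 66, 76
n = 46, Σfm = 2546, mean = 55.3478
Σfm² = 152996
Σf(m − x̄)² = Σfm² − (Σfm)²/n = 152996 − 2546²/46 = 12080.4348
Sample variance = 12080.4348 / 45 = 268.4541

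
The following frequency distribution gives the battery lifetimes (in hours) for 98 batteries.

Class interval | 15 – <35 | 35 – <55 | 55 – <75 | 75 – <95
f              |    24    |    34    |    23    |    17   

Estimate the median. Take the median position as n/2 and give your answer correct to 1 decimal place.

49.7

Cumulative frequencies: 24, 58, 81, 98
n = 98; position = n/2 = 49.
This falls in the class 35 – <55: L = 35, F = 24, f = 34, h = 20.
Median ≈ 35 + ((49 − 24) / 34) × 20 = 49.7059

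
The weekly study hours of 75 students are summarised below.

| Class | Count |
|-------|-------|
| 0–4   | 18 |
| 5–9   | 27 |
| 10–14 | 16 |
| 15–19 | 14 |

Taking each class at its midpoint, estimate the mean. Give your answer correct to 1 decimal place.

8.7

Midpoints: 2, 7, 12, 17
Σfm = 18×2 + 27×7 + 16×12 + 14×17 = 655
n = Σf = 75
Mean = 655 / 75 = 8.7333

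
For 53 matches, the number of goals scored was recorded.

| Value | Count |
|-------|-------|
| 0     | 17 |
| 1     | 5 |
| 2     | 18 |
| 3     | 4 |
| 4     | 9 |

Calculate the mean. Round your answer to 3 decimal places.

Values: 0, 1, 2, 3, 4
Σfx = 17×0 + 5×1 + 18×2 + 4×3 + 9×4 = 89
n = Σf = 53
Mean = 89 / 53 = 1.6792

1.679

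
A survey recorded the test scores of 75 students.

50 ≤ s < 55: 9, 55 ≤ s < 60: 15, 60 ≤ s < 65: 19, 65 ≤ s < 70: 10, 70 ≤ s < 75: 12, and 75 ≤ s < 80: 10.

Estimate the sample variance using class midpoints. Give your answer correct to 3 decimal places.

Midpoints: 52.5, 57.5, 62.5, 67.5, 72.5, 77.5
n = 75, Σfm = 4842.5, mean = 64.5667
Σfm² = 317318.75
Σf(m − x̄)² = Σfm² − (Σfm)²/n = 317318.75 − 4842.5²/75 = 4654.6667
Sample variance = 4654.6667 / 74 = 62.9009

62.901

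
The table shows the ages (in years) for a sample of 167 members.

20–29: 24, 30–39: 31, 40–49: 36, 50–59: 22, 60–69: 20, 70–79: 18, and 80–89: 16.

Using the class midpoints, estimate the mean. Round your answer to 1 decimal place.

Midpoints: 24.5, 34.5, 44.5, 54.5, 64.5, 74.5, 84.5
Σfm = 24×24.5 + 31×34.5 + 36×44.5 + 22×54.5 + 20×64.5 + 18×74.5 + 16×84.5 = 8441.5
n = Σf = 167
Mean = 8441.5 / 167 = 50.5479

50.5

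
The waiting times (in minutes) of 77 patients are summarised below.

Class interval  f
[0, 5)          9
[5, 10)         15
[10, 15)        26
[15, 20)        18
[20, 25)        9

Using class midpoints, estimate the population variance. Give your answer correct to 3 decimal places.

Midpoints: 2.5, 7.5, 12.5, 17.5, 22.5
n = 77, Σfm = 977.5, mean = 12.6948
Σfm² = 15031.25
Σf(m − x̄)² = Σfm² − (Σfm)²/n = 15031.25 − 977.5²/77 = 2622.0779
Population variance = 2622.0779 / 77 = 34.0530

34.053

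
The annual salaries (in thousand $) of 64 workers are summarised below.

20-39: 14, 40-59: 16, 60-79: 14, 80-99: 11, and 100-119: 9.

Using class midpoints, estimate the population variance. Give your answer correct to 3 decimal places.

721.777

Midpoints: 29.5, 49.5, 69.5, 89.5, 109.5
n = 64, Σfm = 4148, mean = 64.8125
Σfm² = 315036
Σf(m − x̄)² = Σfm² − (Σfm)²/n = 315036 − 4148²/64 = 46193.7500
Population variance = 46193.7500 / 64 = 721.7773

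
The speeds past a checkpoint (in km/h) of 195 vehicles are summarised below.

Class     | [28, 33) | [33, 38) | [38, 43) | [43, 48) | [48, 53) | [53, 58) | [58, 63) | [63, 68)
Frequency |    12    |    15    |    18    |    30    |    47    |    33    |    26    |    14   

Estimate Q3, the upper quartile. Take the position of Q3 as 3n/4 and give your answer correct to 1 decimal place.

Cumulative frequencies: 12, 27, 45, 75, 122, 155, 181, 195
n = 195; position = 3n/4 = 146.25.
This falls in the class [53, 58): L = 53, F = 122, f = 33, h = 5.
Upper quartile ≈ 53 + ((146.25 − 122) / 33) × 5 = 56.6742

56.7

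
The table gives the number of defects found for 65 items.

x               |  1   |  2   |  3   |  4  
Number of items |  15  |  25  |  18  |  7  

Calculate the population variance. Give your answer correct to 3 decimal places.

0.870

Values: 1, 2, 3, 4
n = 65, Σfx = 147, mean = 2.2615
Σfx² = 389
Σf(x − x̄)² = Σfx² − (Σfx)²/n = 389 − 147²/65 = 56.5538
Population variance = 56.5538 / 65 = 0.8701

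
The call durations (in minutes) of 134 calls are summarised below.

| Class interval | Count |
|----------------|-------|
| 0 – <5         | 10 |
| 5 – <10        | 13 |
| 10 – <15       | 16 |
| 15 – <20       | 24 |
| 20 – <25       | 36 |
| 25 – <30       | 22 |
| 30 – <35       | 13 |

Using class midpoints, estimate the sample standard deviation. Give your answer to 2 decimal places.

Midpoints: 2.5, 7.5, 12.5, 17.5, 22.5, 27.5, 32.5
n = 134, Σfm = 2580, mean = 19.2537
Σfm² = 59237.5
Σf(m − x̄)² = Σfm² − (Σfm)²/n = 59237.5 − 2580²/134 = 9562.8731
Sample variance = 9562.8731 / 133 = 71.9013
Standard deviation = √71.9013 = 8.4795

8.48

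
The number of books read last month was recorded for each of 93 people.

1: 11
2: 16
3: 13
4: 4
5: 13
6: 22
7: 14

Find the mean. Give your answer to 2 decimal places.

Values: 1, 2, 3, 4, 5, 6, 7
Σfx = 11×1 + 16×2 + 13×3 + 4×4 + 13×5 + 22×6 + 14×7 = 393
n = Σf = 93
Mean = 393 / 93 = 4.2258

4.23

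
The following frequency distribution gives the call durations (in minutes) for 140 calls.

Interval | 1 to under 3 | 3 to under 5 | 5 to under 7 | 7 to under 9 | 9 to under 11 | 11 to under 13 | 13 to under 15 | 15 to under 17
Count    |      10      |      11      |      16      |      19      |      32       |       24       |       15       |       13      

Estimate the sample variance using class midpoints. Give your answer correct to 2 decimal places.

15.43

Midpoints: 2, 4, 6, 8, 10, 12, 14, 16
n = 140, Σfm = 1338, mean = 9.5571
Σfm² = 14932
Σf(m − x̄)² = Σfm² − (Σfm)²/n = 14932 − 1338²/140 = 2144.5429
Sample variance = 2144.5429 / 139 = 15.4284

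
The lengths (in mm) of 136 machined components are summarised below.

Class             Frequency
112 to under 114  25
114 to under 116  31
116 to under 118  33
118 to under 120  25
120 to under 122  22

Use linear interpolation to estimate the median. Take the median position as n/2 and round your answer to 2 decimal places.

116.73

Cumulative frequencies: 25, 56, 89, 114, 136
n = 136; position = n/2 = 68.
This falls in the class 116 to under 118: L = 116, F = 56, f = 33, h = 2.
Median ≈ 116 + ((68 − 56) / 33) × 2 = 116.7273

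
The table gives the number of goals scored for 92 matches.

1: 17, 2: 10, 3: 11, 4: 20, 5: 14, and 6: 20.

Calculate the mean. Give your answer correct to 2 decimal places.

Values: 1, 2, 3, 4, 5, 6
Σfx = 17×1 + 10×2 + 11×3 + 20×4 + 14×5 + 20×6 = 340
n = Σf = 92
Mean = 340 / 92 = 3.6957

3.70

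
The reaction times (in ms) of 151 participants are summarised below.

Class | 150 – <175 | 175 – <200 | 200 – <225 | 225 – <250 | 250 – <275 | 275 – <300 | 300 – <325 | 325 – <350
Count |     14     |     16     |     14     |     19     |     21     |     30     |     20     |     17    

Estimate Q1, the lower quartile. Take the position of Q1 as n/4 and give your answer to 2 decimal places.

213.84

Cumulative frequencies: 14, 30, 44, 63, 84, 114, 134, 151
n = 151; position = n/4 = 37.75.
This falls in the class 200 – <225: L = 200, F = 30, f = 14, h = 25.
Lower quartile ≈ 200 + ((37.75 − 30) / 14) × 25 = 213.8393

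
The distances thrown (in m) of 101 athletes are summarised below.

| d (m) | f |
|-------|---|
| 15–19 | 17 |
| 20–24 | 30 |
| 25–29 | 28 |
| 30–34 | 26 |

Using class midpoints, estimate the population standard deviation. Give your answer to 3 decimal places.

Midpoints: 17, 22, 27, 32
n = 101, Σfm = 2537, mean = 25.1188
Σfm² = 66469
Σf(m − x̄)² = Σfm² − (Σfm)²/n = 66469 − 2537²/101 = 2742.5743
Population variance = 2742.5743 / 101 = 27.1542
Standard deviation = √27.1542 = 5.2110

5.211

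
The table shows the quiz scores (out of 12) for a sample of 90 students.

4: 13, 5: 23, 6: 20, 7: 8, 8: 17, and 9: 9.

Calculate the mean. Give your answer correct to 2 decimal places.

Values: 4, 5, 6, 7, 8, 9
Σfx = 13×4 + 23×5 + 20×6 + 8×7 + 17×8 + 9×9 = 560
n = Σf = 90
Mean = 560 / 90 = 6.2222

6.22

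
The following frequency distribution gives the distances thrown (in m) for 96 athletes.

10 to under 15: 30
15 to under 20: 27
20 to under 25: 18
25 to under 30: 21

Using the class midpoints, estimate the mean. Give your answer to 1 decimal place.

Midpoints: 12.5, 17.5, 22.5, 27.5
Σfm = 30×12.5 + 27×17.5 + 18×22.5 + 21×27.5 = 1830
n = Σf = 96
Mean = 1830 / 96 = 19.0625

19.1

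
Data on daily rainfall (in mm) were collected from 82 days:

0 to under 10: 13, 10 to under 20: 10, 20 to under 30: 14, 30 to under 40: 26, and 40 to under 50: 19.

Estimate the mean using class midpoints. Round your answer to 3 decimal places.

Midpoints: 5, 15, 25, 35, 45
Σfm = 13×5 + 10×15 + 14×25 + 26×35 + 19×45 = 2330
n = Σf = 82
Mean = 2330 / 82 = 28.4146

28.415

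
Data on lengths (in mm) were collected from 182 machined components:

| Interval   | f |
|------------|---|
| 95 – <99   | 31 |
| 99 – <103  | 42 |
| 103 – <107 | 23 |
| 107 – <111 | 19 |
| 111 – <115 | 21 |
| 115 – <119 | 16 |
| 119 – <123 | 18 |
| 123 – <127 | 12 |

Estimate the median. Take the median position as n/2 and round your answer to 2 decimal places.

106.13

Cumulative frequencies: 31, 73, 96, 115, 136, 152, 170, 182
n = 182; position = n/2 = 91.
This falls in the class 103 – <107: L = 103, F = 73, f = 23, h = 4.
Median ≈ 103 + ((91 − 73) / 23) × 4 = 106.1304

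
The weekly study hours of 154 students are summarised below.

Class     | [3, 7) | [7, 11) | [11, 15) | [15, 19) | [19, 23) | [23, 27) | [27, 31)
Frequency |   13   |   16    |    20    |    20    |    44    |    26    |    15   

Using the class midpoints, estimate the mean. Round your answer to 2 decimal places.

18.30

Midpoints: 5, 9, 13, 17, 21, 25, 29
Σfm = 13×5 + 16×9 + 20×13 + 20×17 + 44×21 + 26×25 + 15×29 = 2818
n = Σf = 154
Mean = 2818 / 154 = 18.2987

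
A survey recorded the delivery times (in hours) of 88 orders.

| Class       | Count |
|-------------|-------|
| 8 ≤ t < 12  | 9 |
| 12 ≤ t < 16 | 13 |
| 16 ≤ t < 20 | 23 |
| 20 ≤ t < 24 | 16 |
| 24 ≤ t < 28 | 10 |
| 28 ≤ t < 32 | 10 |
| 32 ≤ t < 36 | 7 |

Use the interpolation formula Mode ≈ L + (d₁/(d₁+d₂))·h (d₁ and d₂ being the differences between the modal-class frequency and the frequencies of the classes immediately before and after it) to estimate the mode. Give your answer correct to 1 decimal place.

Modal class: 16 ≤ t < 20 (highest frequency 23).
d₁ = 23 − 13 = 10, d₂ = 23 − 16 = 7
Mode ≈ 16 + (10/(10+7)) × 4 = 16 + 2.3529 = 18.3529

18.4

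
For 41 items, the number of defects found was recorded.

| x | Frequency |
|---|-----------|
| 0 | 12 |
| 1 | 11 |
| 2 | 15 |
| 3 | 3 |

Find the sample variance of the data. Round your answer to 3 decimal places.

Values: 0, 1, 2, 3
n = 41, Σfx = 50, mean = 1.2195
Σfx² = 98
Σf(x − x̄)² = Σfx² − (Σfx)²/n = 98 − 50²/41 = 37.0244
Sample variance = 37.0244 / 40 = 0.9256

0.926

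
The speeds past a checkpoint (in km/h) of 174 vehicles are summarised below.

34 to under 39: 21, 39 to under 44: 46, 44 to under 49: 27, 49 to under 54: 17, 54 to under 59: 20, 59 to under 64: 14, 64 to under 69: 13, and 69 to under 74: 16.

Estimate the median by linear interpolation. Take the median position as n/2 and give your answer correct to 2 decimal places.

47.70

Cumulative frequencies: 21, 67, 94, 111, 131, 145, 158, 174
n = 174; position = n/2 = 87.
This falls in the class 44 to under 49: L = 44, F = 67, f = 27, h = 5.
Median ≈ 44 + ((87 − 67) / 27) × 5 = 47.7037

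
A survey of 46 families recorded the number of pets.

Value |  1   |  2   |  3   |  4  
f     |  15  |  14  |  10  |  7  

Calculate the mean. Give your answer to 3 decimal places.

Values: 1, 2, 3, 4
Σfx = 15×1 + 14×2 + 10×3 + 7×4 = 101
n = Σf = 46
Mean = 101 / 46 = 2.1957

2.196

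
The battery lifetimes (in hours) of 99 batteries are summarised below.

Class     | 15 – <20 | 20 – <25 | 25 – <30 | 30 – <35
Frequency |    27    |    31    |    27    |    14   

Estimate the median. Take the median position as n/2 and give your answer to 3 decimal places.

Cumulative frequencies: 27, 58, 85, 99
n = 99; position = n/2 = 49.5.
This falls in the class 20 – <25: L = 20, F = 27, f = 31, h = 5.
Median ≈ 20 + ((49.5 − 27) / 31) × 5 = 23.6290

23.629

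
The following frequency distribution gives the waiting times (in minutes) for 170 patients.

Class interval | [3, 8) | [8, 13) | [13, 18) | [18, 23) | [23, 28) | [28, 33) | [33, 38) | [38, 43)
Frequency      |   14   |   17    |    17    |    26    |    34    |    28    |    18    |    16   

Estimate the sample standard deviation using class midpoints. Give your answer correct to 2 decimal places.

Midpoints: 5.5, 10.5, 15.5, 20.5, 25.5, 30.5, 35.5, 40.5
n = 170, Σfm = 4060, mean = 23.8824
Σfm² = 114392.5
Σf(m − x̄)² = Σfm² − (Σfm)²/n = 114392.5 − 4060²/170 = 17430.1471
Sample variance = 17430.1471 / 169 = 103.1370
Standard deviation = √103.1370 = 10.1556

10.16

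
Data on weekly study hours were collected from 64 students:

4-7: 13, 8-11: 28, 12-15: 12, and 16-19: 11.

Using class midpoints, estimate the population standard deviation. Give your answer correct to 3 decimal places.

3.940

Midpoints: 5.5, 9.5, 13.5, 17.5
n = 64, Σfm = 692, mean = 10.8125
Σfm² = 8476
Σf(m − x̄)² = Σfm² − (Σfm)²/n = 8476 − 692²/64 = 993.7500
Population variance = 993.7500 / 64 = 15.5273
Standard deviation = √15.5273 = 3.9405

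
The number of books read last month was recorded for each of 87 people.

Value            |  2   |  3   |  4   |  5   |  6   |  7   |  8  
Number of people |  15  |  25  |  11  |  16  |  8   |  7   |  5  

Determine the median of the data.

4

Cumulative frequencies: 15, 40, 51, 67, 75, 82, 87
n = 87, so the median is the value in position (n+1)/2 = 44.
Position 44 falls at value 4.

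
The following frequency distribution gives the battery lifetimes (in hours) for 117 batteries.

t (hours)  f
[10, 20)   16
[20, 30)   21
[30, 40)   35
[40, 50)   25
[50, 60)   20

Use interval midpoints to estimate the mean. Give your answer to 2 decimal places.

36.03

Midpoints: 15, 25, 35, 45, 55
Σfm = 16×15 + 21×25 + 35×35 + 25×45 + 20×55 = 4215
n = Σf = 117
Mean = 4215 / 117 = 36.0256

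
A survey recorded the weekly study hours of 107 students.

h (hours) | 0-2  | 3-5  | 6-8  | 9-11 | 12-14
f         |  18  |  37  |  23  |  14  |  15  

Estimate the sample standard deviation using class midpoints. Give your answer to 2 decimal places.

Midpoints: 1, 4, 7, 10, 13
n = 107, Σfm = 662, mean = 6.1869
Σfm² = 5672
Σf(m − x̄)² = Σfm² − (Σfm)²/n = 5672 − 662²/107 = 1576.2617
Sample variance = 1576.2617 / 106 = 14.8704
Standard deviation = √14.8704 = 3.8562

3.86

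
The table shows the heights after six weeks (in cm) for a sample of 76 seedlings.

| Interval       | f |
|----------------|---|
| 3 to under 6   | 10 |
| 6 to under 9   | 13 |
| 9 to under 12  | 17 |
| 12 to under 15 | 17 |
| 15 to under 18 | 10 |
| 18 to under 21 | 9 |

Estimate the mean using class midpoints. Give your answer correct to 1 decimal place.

11.7

Midpoints: 4.5, 7.5, 10.5, 13.5, 16.5, 19.5
Σfm = 10×4.5 + 13×7.5 + 17×10.5 + 17×13.5 + 10×16.5 + 9×19.5 = 891
n = Σf = 76
Mean = 891 / 76 = 11.7237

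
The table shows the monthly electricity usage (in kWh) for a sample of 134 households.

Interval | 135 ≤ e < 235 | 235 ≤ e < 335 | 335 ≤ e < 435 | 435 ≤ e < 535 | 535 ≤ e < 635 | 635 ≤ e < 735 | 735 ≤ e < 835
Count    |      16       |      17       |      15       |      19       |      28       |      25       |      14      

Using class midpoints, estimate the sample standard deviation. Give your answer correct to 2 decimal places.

189.39

Midpoints: 185, 285, 385, 485, 585, 685, 785
n = 134, Σfm = 67290, mean = 502.1642
Σfm² = 38561150
Σf(m − x̄)² = Σfm² − (Σfm)²/n = 38561150 − 67290²/134 = 4770522.3881
Sample variance = 4770522.3881 / 133 = 35868.5894
Standard deviation = √35868.5894 = 189.3900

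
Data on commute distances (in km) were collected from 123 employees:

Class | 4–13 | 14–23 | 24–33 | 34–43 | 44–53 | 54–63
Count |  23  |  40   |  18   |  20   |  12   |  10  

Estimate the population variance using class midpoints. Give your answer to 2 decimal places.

Midpoints: 8.5, 18.5, 28.5, 38.5, 48.5, 58.5
n = 123, Σfm = 3385.5, mean = 27.5244
Σfm² = 122066.75
Σf(m − x̄)² = Σfm² − (Σfm)²/n = 122066.75 − 3385.5²/123 = 28882.9268
Population variance = 28882.9268 / 123 = 234.8205

234.82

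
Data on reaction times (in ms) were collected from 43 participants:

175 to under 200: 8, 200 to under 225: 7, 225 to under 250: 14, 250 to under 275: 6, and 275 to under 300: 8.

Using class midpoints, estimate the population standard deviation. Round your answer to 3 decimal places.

Midpoints: 187.5, 212.5, 237.5, 262.5, 287.5
n = 43, Σfm = 10187.5, mean = 236.9186
Σfm² = 2461718.75
Σf(m − x̄)² = Σfm² − (Σfm)²/n = 2461718.75 − 10187.5²/43 = 48110.4651
Population variance = 48110.4651 / 43 = 1118.8480
Standard deviation = √1118.8480 = 33.4492

33.449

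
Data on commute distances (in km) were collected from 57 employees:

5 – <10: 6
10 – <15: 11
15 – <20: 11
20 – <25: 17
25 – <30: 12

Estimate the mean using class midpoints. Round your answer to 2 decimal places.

19.08

Midpoints: 7.5, 12.5, 17.5, 22.5, 27.5
Σfm = 6×7.5 + 11×12.5 + 11×17.5 + 17×22.5 + 12×27.5 = 1087.5
n = Σf = 57
Mean = 1087.5 / 57 = 19.0789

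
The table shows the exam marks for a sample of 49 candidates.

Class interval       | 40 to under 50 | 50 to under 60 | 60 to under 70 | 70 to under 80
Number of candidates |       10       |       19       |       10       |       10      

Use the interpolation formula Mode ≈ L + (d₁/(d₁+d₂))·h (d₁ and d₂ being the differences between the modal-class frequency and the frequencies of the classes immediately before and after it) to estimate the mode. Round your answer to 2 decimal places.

Modal class: 50 to under 60 (highest frequency 19).
d₁ = 19 − 10 = 9, d₂ = 19 − 10 = 9
Mode ≈ 50 + (9/(9+9)) × 10 = 50 + 5.0000 = 55.0000

55.00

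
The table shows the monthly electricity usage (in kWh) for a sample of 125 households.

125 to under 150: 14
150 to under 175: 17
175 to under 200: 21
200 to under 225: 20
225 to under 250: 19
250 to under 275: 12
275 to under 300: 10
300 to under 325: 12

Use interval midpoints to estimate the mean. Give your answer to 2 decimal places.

217.30

Midpoints: 137.5, 162.5, 187.5, 212.5, 237.5, 262.5, 287.5, 312.5
Σfm = 14×137.5 + 17×162.5 + 21×187.5 + 20×212.5 + 19×237.5 + 12×262.5 + 10×287.5 + 12×312.5 = 27162.5
n = Σf = 125
Mean = 27162.5 / 125 = 217.3000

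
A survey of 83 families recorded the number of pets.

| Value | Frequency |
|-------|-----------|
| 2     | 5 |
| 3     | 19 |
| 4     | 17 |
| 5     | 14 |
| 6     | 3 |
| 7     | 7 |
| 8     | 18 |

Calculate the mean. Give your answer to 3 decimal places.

Values: 2, 3, 4, 5, 6, 7, 8
Σfx = 5×2 + 19×3 + 17×4 + 14×5 + 3×6 + 7×7 + 18×8 = 416
n = Σf = 83
Mean = 416 / 83 = 5.0120

5.012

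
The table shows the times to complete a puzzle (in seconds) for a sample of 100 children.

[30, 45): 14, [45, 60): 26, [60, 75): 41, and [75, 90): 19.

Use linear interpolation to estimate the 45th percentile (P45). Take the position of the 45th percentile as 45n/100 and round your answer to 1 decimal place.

Cumulative frequencies: 14, 40, 81, 100
n = 100; position = 45n/100 = 45.
This falls in the class [60, 75): L = 60, F = 40, f = 41, h = 15.
45th percentile ≈ 60 + ((45 − 40) / 41) × 15 = 61.8293

61.8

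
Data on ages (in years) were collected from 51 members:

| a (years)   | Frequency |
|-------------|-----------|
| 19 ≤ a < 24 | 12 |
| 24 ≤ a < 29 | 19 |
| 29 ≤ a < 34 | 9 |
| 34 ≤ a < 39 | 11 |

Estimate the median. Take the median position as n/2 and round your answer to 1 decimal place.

Cumulative frequencies: 12, 31, 40, 51
n = 51; position = n/2 = 25.5.
This falls in the class 24 ≤ a < 29: L = 24, F = 12, f = 19, h = 5.
Median ≈ 24 + ((25.5 − 12) / 19) × 5 = 27.5526

27.6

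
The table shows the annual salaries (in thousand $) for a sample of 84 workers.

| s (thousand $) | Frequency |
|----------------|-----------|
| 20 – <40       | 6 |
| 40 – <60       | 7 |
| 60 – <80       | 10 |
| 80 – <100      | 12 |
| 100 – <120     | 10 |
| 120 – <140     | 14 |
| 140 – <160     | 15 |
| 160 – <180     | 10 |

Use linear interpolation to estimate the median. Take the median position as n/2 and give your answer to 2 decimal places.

114.00

Cumulative frequencies: 6, 13, 23, 35, 45, 59, 74, 84
n = 84; position = n/2 = 42.
This falls in the class 100 – <120: L = 100, F = 35, f = 10, h = 20.
Median ≈ 100 + ((42 − 35) / 10) × 20 = 114.0000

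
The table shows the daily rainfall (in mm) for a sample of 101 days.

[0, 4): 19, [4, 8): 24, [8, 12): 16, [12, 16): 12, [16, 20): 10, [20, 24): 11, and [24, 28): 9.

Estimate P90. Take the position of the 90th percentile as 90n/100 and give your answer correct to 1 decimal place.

Cumulative frequencies: 19, 43, 59, 71, 81, 92, 101
n = 101; position = 90n/100 = 90.9.
This falls in the class [20, 24): L = 20, F = 81, f = 11, h = 4.
90th percentile ≈ 20 + ((90.9 − 81) / 11) × 4 = 23.6000

23.6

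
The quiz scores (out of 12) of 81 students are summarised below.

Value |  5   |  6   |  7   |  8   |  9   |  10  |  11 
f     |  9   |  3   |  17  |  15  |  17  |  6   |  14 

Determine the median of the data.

Cumulative frequencies: 9, 12, 29, 44, 61, 67, 81
n = 81, so the median is the value in position (n+1)/2 = 41.
Position 41 falls at value 8.

8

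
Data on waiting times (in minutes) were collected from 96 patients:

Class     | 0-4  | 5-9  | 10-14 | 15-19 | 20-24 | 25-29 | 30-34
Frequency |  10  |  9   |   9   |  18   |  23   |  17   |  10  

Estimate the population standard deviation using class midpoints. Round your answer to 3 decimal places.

8.936

Midpoints: 2, 7, 12, 17, 22, 27, 32
n = 96, Σfm = 1782, mean = 18.5625
Σfm² = 40744
Σf(m − x̄)² = Σfm² − (Σfm)²/n = 40744 − 1782²/96 = 7665.6250
Population variance = 7665.6250 / 96 = 79.8503
Standard deviation = √79.8503 = 8.9359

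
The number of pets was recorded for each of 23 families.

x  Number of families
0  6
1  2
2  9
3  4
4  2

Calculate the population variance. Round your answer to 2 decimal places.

Values: 0, 1, 2, 3, 4
n = 23, Σfx = 40, mean = 1.7391
Σfx² = 106
Σf(x − x̄)² = Σfx² − (Σfx)²/n = 106 − 40²/23 = 36.4348
Population variance = 36.4348 / 23 = 1.5841

1.58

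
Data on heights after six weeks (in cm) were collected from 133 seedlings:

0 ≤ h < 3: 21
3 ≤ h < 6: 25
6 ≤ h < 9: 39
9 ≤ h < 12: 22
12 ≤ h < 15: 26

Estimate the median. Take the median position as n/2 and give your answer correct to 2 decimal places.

Cumulative frequencies: 21, 46, 85, 107, 133
n = 133; position = n/2 = 66.5.
This falls in the class 6 ≤ h < 9: L = 6, F = 46, f = 39, h = 3.
Median ≈ 6 + ((66.5 − 46) / 39) × 3 = 7.5769

7.58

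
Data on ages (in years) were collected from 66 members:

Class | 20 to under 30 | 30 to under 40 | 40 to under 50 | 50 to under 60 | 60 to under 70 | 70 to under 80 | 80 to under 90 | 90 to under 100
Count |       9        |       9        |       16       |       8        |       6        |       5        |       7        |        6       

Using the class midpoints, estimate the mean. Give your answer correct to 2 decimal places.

Midpoints: 25, 35, 45, 55, 65, 75, 85, 95
Σfm = 9×25 + 9×35 + 16×45 + 8×55 + 6×65 + 5×75 + 7×85 + 6×95 = 3630
n = Σf = 66
Mean = 3630 / 66 = 55.0000

55.00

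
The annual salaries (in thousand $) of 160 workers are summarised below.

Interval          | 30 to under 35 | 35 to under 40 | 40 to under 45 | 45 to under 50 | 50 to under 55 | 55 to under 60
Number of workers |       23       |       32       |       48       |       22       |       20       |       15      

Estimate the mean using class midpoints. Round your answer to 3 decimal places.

Midpoints: 32.5, 37.5, 42.5, 47.5, 52.5, 57.5
Σfm = 23×32.5 + 32×37.5 + 48×42.5 + 22×47.5 + 20×52.5 + 15×57.5 = 6945
n = Σf = 160
Mean = 6945 / 160 = 43.4062

43.406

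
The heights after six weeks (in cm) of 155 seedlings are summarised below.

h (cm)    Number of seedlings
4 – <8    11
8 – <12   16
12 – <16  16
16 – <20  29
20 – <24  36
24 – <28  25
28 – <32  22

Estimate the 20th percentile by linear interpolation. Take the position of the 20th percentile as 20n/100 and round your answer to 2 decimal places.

Cumulative frequencies: 11, 27, 43, 72, 108, 133, 155
n = 155; position = 20n/100 = 31.
This falls in the class 12 – <16: L = 12, F = 27, f = 16, h = 4.
20th percentile ≈ 12 + ((31 − 27) / 16) × 4 = 13.0000

13.00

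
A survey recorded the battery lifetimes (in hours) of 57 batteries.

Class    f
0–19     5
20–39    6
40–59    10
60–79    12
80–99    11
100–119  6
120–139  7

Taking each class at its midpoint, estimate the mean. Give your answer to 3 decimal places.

Midpoints: 9.5, 29.5, 49.5, 69.5, 89.5, 109.5, 129.5
Σfm = 5×9.5 + 6×29.5 + 10×49.5 + 12×69.5 + 11×89.5 + 6×109.5 + 7×129.5 = 4101.5
n = Σf = 57
Mean = 4101.5 / 57 = 71.9561

71.956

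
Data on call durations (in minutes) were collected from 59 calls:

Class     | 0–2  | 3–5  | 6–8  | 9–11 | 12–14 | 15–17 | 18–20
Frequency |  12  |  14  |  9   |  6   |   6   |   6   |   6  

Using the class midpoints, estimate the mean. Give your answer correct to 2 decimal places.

Midpoints: 1, 4, 7, 10, 13, 16, 19
Σfm = 12×1 + 14×4 + 9×7 + 6×10 + 6×13 + 6×16 + 6×19 = 479
n = Σf = 59
Mean = 479 / 59 = 8.1186

8.12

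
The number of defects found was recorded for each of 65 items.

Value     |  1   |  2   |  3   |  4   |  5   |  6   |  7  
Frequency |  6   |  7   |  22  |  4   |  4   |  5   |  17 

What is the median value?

3

Cumulative frequencies: 6, 13, 35, 39, 43, 48, 65
n = 65, so the median is the value in position (n+1)/2 = 33.
Position 33 falls at value 3.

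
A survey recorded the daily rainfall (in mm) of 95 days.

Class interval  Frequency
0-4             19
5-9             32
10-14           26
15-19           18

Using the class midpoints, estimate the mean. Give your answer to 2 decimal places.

9.26

Midpoints: 2, 7, 12, 17
Σfm = 19×2 + 32×7 + 26×12 + 18×17 = 880
n = Σf = 95
Mean = 880 / 95 = 9.2632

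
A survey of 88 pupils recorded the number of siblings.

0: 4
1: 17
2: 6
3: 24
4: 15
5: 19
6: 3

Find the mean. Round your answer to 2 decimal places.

Values: 0, 1, 2, 3, 4, 5, 6
Σfx = 4×0 + 17×1 + 6×2 + 24×3 + 15×4 + 19×5 + 3×6 = 274
n = Σf = 88
Mean = 274 / 88 = 3.1136

3.11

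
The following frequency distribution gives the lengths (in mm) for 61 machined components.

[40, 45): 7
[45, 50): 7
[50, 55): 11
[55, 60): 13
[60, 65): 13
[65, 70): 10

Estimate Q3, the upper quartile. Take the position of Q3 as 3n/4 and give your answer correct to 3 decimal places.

Cumulative frequencies: 7, 14, 25, 38, 51, 61
n = 61; position = 3n/4 = 45.75.
This falls in the class [60, 65): L = 60, F = 38, f = 13, h = 5.
Upper quartile ≈ 60 + ((45.75 − 38) / 13) × 5 = 62.9808

62.981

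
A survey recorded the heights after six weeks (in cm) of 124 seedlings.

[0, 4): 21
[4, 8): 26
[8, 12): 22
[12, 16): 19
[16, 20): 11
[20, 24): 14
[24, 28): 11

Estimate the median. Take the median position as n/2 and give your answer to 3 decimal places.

Cumulative frequencies: 21, 47, 69, 88, 99, 113, 124
n = 124; position = n/2 = 62.
This falls in the class [8, 12): L = 8, F = 47, f = 22, h = 4.
Median ≈ 8 + ((62 − 47) / 22) × 4 = 10.7273

10.727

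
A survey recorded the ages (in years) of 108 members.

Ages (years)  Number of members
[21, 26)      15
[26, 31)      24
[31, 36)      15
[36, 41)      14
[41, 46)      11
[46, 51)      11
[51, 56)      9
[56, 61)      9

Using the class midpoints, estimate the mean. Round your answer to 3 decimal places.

37.944

Midpoints: 23.5, 28.5, 33.5, 38.5, 43.5, 48.5, 53.5, 58.5
Σfm = 15×23.5 + 24×28.5 + 15×33.5 + 14×38.5 + 11×43.5 + 11×48.5 + 9×53.5 + 9×58.5 = 4098
n = Σf = 108
Mean = 4098 / 108 = 37.9444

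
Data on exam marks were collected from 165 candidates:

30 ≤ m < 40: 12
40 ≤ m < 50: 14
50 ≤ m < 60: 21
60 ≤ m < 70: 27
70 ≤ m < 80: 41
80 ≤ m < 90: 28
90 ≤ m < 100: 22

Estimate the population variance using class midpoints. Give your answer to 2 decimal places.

Midpoints: 35, 45, 55, 65, 75, 85, 95
n = 165, Σfm = 11505, mean = 69.7273
Σfm² = 852125
Σf(m − x̄)² = Σfm² − (Σfm)²/n = 852125 − 11505²/165 = 49912.7273
Population variance = 49912.7273 / 165 = 302.5014

302.50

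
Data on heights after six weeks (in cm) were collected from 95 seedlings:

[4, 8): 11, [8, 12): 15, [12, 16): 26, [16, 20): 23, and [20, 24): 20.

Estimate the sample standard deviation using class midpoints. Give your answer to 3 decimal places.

Midpoints: 6, 10, 14, 18, 22
n = 95, Σfm = 1434, mean = 15.0947
Σfm² = 24124
Σf(m − x̄)² = Σfm² − (Σfm)²/n = 24124 − 1434²/95 = 2478.1474
Sample variance = 2478.1474 / 94 = 26.3633
Standard deviation = √26.3633 = 5.1345

5.135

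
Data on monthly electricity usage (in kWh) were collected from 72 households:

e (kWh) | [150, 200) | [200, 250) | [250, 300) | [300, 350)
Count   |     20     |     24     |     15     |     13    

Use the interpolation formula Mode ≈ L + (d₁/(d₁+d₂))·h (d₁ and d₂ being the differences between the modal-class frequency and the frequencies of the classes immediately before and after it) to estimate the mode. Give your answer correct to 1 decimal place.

Modal class: [200, 250) (highest frequency 24).
d₁ = 24 − 20 = 4, d₂ = 24 − 15 = 9
Mode ≈ 200 + (4/(4+9)) × 50 = 200 + 15.3846 = 215.3846

215.4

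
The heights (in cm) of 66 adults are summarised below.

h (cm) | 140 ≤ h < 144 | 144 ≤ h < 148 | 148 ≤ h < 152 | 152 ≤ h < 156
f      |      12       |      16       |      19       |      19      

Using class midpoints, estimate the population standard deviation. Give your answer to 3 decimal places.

Midpoints: 142, 146, 150, 154
n = 66, Σfm = 9816, mean = 148.7273
Σfm² = 1461128
Σf(m − x̄)² = Σfm² − (Σfm)²/n = 1461128 − 9816²/66 = 1221.0909
Population variance = 1221.0909 / 66 = 18.5014
Standard deviation = √18.5014 = 4.3013

4.301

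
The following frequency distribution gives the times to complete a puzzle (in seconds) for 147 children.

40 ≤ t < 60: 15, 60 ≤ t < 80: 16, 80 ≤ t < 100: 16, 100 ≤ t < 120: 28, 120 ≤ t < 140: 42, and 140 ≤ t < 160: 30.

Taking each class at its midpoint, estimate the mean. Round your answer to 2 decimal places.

111.22

Midpoints: 50, 70, 90, 110, 130, 150
Σfm = 15×50 + 16×70 + 16×90 + 28×110 + 42×130 + 30×150 = 16350
n = Σf = 147
Mean = 16350 / 147 = 111.2245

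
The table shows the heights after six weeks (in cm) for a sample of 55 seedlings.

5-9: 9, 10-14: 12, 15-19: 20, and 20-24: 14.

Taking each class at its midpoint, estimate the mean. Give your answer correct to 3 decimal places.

Midpoints: 7, 12, 17, 22
Σfm = 9×7 + 12×12 + 20×17 + 14×22 = 855
n = Σf = 55
Mean = 855 / 55 = 15.5455

15.545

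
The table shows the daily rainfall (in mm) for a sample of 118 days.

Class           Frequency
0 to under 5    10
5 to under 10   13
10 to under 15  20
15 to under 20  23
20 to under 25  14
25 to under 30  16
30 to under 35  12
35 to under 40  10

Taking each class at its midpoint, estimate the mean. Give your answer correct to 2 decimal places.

19.45

Midpoints: 2.5, 7.5, 12.5, 17.5, 22.5, 27.5, 32.5, 37.5
Σfm = 10×2.5 + 13×7.5 + 20×12.5 + 23×17.5 + 14×22.5 + 16×27.5 + 12×32.5 + 10×37.5 = 2295
n = Σf = 118
Mean = 2295 / 118 = 19.4492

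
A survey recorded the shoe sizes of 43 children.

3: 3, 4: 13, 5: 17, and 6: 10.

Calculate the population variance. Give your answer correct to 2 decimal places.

Values: 3, 4, 5, 6
n = 43, Σfx = 206, mean = 4.7907
Σfx² = 1020
Σf(x − x̄)² = Σfx² − (Σfx)²/n = 1020 − 206²/43 = 33.1163
Population variance = 33.1163 / 43 = 0.7701

0.77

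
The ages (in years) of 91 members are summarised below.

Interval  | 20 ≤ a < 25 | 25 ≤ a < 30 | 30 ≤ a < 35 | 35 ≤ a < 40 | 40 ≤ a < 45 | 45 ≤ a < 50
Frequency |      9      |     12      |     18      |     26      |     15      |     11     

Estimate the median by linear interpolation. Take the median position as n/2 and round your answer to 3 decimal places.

Cumulative frequencies: 9, 21, 39, 65, 80, 91
n = 91; position = n/2 = 45.5.
This falls in the class 35 ≤ a < 40: L = 35, F = 39, f = 26, h = 5.
Median ≈ 35 + ((45.5 − 39) / 26) × 5 = 36.2500

36.250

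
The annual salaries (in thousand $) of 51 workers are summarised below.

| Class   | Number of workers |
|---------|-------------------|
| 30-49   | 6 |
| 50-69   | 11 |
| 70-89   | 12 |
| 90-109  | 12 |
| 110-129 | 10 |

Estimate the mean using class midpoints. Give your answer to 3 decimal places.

83.029

Midpoints: 39.5, 59.5, 79.5, 99.5, 119.5
Σfm = 6×39.5 + 11×59.5 + 12×79.5 + 12×99.5 + 10×119.5 = 4234.5
n = Σf = 51
Mean = 4234.5 / 51 = 83.0294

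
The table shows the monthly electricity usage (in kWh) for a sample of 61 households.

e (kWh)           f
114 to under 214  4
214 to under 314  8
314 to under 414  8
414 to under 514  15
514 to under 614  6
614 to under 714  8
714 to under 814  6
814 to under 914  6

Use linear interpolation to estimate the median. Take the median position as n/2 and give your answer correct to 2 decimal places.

Cumulative frequencies: 4, 12, 20, 35, 41, 49, 55, 61
n = 61; position = n/2 = 30.5.
This falls in the class 414 to under 514: L = 414, F = 20, f = 15, h = 100.
Median ≈ 414 + ((30.5 − 20) / 15) × 100 = 484.0000

484.00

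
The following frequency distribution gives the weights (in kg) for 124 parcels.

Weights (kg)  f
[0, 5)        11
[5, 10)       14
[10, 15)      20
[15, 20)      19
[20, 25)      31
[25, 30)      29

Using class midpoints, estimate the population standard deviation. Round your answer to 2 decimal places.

8.05

Midpoints: 2.5, 7.5, 12.5, 17.5, 22.5, 27.5
n = 124, Σfm = 2210, mean = 17.8226
Σfm² = 47425
Σf(m − x̄)² = Σfm² − (Σfm)²/n = 47425 − 2210²/124 = 8037.0968
Population variance = 8037.0968 / 124 = 64.8153
Standard deviation = √64.8153 = 8.0508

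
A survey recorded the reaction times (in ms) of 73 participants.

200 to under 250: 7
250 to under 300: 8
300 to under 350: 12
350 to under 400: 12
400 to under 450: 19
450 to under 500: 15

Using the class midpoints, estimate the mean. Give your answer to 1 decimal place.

375.0

Midpoints: 225, 275, 325, 375, 425, 475
Σfm = 7×225 + 8×275 + 12×325 + 12×375 + 19×425 + 15×475 = 27375
n = Σf = 73
Mean = 27375 / 73 = 375.0000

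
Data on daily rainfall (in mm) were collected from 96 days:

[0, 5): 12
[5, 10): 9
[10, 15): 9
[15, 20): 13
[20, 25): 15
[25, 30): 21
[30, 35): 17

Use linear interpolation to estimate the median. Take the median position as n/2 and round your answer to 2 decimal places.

21.67

Cumulative frequencies: 12, 21, 30, 43, 58, 79, 96
n = 96; position = n/2 = 48.
This falls in the class [20, 25): L = 20, F = 43, f = 15, h = 5.
Median ≈ 20 + ((48 − 43) / 15) × 5 = 21.6667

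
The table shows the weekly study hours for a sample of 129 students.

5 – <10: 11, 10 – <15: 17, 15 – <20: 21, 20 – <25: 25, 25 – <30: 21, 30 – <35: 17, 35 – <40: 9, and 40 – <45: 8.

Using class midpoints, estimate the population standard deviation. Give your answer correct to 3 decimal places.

9.652

Midpoints: 7.5, 12.5, 17.5, 22.5, 27.5, 32.5, 37.5, 42.5
n = 129, Σfm = 3032.5, mean = 23.5078
Σfm² = 83306.25
Σf(m − x̄)² = Σfm² − (Σfm)²/n = 83306.25 − 3032.5²/129 = 12018.9922
Population variance = 12018.9922 / 129 = 93.1705
Standard deviation = √93.1705 = 9.6525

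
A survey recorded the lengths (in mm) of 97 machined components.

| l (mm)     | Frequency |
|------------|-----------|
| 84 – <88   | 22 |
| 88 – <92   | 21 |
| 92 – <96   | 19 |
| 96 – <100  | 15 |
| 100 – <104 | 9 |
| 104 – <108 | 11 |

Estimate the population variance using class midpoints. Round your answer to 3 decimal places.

Midpoints: 86, 90, 94, 98, 102, 106
n = 97, Σfm = 9122, mean = 94.0412
Σfm² = 861988
Σf(m − x̄)² = Σfm² − (Σfm)²/n = 861988 − 9122²/97 = 4143.8351
Population variance = 4143.8351 / 97 = 42.7199

42.720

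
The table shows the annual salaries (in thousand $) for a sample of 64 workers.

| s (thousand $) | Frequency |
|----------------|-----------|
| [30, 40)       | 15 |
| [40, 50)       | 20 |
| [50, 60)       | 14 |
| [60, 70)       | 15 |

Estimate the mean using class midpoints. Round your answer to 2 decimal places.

Midpoints: 35, 45, 55, 65
Σfm = 15×35 + 20×45 + 14×55 + 15×65 = 3170
n = Σf = 64
Mean = 3170 / 64 = 49.5312

49.53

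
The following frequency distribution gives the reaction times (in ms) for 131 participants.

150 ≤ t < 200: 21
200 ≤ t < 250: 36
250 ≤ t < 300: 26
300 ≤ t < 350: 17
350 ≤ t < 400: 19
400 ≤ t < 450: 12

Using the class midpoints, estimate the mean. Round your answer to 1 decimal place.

280.0

Midpoints: 175, 225, 275, 325, 375, 425
Σfm = 21×175 + 36×225 + 26×275 + 17×325 + 19×375 + 12×425 = 36675
n = Σf = 131
Mean = 36675 / 131 = 279.9618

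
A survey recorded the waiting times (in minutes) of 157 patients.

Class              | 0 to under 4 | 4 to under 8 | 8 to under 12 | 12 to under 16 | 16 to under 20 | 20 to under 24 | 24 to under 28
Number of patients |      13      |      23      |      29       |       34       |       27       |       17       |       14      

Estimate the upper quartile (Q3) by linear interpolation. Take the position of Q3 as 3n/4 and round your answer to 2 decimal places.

Cumulative frequencies: 13, 36, 65, 99, 126, 143, 157
n = 157; position = 3n/4 = 117.75.
This falls in the class 16 to under 20: L = 16, F = 99, f = 27, h = 4.
Upper quartile ≈ 16 + ((117.75 − 99) / 27) × 4 = 18.7778

18.78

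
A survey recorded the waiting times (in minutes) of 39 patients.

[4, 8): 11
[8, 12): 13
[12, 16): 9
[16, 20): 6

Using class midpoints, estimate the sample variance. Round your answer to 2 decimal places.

17.45

Midpoints: 6, 10, 14, 18
n = 39, Σfm = 430, mean = 11.0256
Σfm² = 5404
Σf(m − x̄)² = Σfm² − (Σfm)²/n = 5404 − 430²/39 = 662.9744
Sample variance = 662.9744 / 38 = 17.4467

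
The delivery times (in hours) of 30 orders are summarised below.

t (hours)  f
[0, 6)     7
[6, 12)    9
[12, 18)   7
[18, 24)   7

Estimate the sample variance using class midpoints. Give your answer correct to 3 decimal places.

44.028

Midpoints: 3, 9, 15, 21
n = 30, Σfm = 354, mean = 11.8000
Σfm² = 5454
Σf(m − x̄)² = Σfm² − (Σfm)²/n = 5454 − 354²/30 = 1276.8000
Sample variance = 1276.8000 / 29 = 44.0276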